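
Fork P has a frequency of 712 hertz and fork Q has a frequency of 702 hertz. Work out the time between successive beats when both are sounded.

0.100 s

f_beat = |712 − 702| = 10 Hz.
Beat period T = 1 / f_beat = 1 / 10 s.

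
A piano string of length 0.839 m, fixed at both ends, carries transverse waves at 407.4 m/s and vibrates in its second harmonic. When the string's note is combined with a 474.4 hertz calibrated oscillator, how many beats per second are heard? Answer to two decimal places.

11.18 Hz

For a string fixed at both ends, f_n = n·v/(2L) = 2·407.4/(2·0.839) = 485.5781 Hz.
f_beat = |485.5781 − 474.4| = 11.18 Hz.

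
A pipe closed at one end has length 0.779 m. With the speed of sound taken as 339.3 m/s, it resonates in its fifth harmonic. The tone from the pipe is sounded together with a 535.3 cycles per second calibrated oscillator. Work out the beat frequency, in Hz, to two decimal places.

Closed pipe (odd harmonics): f_n = n·v/(4L) = 5·339.3/(4·0.779) = 544.4480 Hz.
f_beat = |544.4480 − 535.3| = 9.15 Hz.

9.15 Hz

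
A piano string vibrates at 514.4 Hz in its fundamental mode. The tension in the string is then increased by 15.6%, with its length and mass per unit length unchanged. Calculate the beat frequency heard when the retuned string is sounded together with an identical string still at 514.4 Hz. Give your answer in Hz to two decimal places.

38.67 Hz

For a string, f ∝ √T, so the new frequency is 514.4·√1.156 = 553.0697 Hz.
f_beat = |553.0697 − 514.4| = 38.67 Hz.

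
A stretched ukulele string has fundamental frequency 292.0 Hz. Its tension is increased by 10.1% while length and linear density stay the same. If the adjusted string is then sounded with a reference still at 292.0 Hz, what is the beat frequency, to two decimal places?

For a string, f ∝ √T, so the new frequency is 292.0·√1.101 = 306.3914 Hz.
f_beat = |306.3914 − 292.0| = 14.39 Hz.

14.39 Hz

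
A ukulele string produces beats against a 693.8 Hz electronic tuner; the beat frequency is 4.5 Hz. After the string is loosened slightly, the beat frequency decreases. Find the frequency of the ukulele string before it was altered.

|f − 693.8| = 4.5, so the ukulele string was at either 689.3 Hz or 698.3 Hz.
Reducing tension lowers a string's frequency; the adjustment lowers the ukulele string's frequency.
The beat rate fell, so the adjustment moved the ukulele string toward 693.8 Hz — it must have started above the reference.

698.3 Hz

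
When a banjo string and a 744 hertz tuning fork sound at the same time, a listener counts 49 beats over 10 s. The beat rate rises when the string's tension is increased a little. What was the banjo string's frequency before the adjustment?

748.9 Hz

Beat frequency = 49/10 = 4.9 Hz.
|f − 744| = 4.9, so the banjo string was at either 739.1 Hz or 748.9 Hz.
Higher tension means higher frequency; the adjustment raises the banjo string's frequency.
The beat rate rose, so the adjustment moved the banjo string further from 744 Hz — it was already above the reference.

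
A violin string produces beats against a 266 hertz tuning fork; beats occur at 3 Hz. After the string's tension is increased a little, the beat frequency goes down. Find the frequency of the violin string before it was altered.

263 Hz

|f − 266| = 3, so the violin string was at either 263 Hz or 269 Hz.
Higher tension means higher frequency; the adjustment raises the violin string's frequency.
The beat rate fell, so the adjustment moved the violin string toward 266 Hz — it must have started below the reference.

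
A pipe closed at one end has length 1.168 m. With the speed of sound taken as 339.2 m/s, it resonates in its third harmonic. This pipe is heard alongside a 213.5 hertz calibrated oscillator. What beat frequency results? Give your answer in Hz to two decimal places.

4.31 Hz

Closed pipe (odd harmonics): f_n = n·v/(4L) = 3·339.2/(4·1.168) = 217.8082 Hz.
f_beat = |217.8082 − 213.5| = 4.31 Hz.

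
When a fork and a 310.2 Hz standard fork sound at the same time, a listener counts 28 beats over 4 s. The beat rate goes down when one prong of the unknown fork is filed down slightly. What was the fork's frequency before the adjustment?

303.2 Hz

Beat frequency = 28/4 = 7 Hz.
|f − 310.2| = 7, so the fork was at either 303.2 Hz or 317.2 Hz.
Filing a prong removes mass and raises the fork's frequency; the adjustment raises the fork's frequency.
The beat rate fell, so the adjustment moved the fork toward 310.2 Hz — it must have started below the reference.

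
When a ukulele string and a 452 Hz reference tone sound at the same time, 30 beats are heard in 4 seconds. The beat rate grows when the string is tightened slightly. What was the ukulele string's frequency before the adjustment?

459.5 Hz

Beat frequency = 30/4 = 7.5 Hz.
|f − 452| = 7.5, so the ukulele string was at either 444.5 Hz or 459.5 Hz.
Increasing tension raises a string's frequency; the adjustment raises the ukulele string's frequency.
The beat rate rose, so the adjustment moved the ukulele string further from 452 Hz — it was already above the reference.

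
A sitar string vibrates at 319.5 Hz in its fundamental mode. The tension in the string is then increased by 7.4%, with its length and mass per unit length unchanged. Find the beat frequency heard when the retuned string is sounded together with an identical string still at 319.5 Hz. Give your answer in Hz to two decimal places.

For a string, f ∝ √T, so the new frequency is 319.5·√1.074 = 331.1105 Hz.
f_beat = |331.1105 − 319.5| = 11.61 Hz.

11.61 Hz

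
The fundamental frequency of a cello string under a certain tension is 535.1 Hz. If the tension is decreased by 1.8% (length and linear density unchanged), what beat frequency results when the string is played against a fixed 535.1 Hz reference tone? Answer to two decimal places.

For a string, f ∝ √T, so the new frequency is 535.1·√0.982 = 530.2622 Hz.
f_beat = |530.2622 − 535.1| = 4.84 Hz.

4.84 Hz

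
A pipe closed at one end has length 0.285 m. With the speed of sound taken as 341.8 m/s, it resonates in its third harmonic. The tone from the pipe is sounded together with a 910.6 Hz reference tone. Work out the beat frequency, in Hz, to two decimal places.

11.13 Hz

Closed pipe (odd harmonics): f_n = n·v/(4L) = 3·341.8/(4·0.285) = 899.4737 Hz.
f_beat = |899.4737 − 910.6| = 11.13 Hz.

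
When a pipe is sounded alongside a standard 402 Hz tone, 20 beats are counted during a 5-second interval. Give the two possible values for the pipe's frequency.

398 Hz or 406 Hz

Beat frequency = 20/5 = 4 Hz.
|f − 402| = 4, so f = 402 ± 4.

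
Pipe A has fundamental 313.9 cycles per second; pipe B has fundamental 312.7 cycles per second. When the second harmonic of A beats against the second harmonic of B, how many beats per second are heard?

2.4 Hz

Second harmonic of the first: 2·313.9 = 627.8 Hz.
Second harmonic of the second: 2·312.7 = 625.4 Hz.
f_beat = |627.8 − 625.4| = 2.4 Hz.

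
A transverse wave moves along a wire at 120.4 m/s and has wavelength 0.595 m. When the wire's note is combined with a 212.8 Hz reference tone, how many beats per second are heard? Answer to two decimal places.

Source frequency f = v/λ = 120.4/0.595 = 202.3529 Hz.
f_beat = |202.3529 − 212.8| = 10.45 Hz.

10.45 Hz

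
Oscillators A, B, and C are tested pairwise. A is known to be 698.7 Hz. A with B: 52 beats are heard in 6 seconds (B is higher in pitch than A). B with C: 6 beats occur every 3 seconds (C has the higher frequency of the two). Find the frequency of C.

A–B: Beat frequency = 52/6 = 8.6667 Hz.
B is above A, so f_B = 698.7 + 8.6667 = 707.3667 Hz.
B–C: Beat frequency = 6/3 = 2 Hz.
C is above B, so f_C = 707.3667 + 2 = 709.3667 Hz.

709.3667 Hz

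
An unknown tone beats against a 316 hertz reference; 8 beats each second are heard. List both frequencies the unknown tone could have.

|f − 316| = 8, so f = 316 ± 8.

308 Hz or 324 Hz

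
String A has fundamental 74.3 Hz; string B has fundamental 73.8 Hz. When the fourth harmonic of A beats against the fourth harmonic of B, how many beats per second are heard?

Fourth harmonic of the first: 4·74.3 = 297.2 Hz.
Fourth harmonic of the second: 4·73.8 = 295.2 Hz.
f_beat = |297.2 − 295.2| = 2.0 Hz.

2.0 Hz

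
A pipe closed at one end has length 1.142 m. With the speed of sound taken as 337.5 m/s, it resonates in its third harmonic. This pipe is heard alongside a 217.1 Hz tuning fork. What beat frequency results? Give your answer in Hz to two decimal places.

4.55 Hz

Closed pipe (odd harmonics): f_n = n·v/(4L) = 3·337.5/(4·1.142) = 221.6506 Hz.
f_beat = |221.6506 − 217.1| = 4.55 Hz.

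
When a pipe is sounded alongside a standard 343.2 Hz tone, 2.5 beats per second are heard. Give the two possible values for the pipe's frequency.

340.7 Hz or 345.7 Hz

|f − 343.2| = 2.5, so f = 343.2 ± 2.5.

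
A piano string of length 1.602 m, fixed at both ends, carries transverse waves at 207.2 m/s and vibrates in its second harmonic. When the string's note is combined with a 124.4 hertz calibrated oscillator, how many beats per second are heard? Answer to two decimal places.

For a string fixed at both ends, f_n = n·v/(2L) = 2·207.2/(2·1.602) = 129.3383 Hz.
f_beat = |129.3383 − 124.4| = 4.94 Hz.

4.94 Hz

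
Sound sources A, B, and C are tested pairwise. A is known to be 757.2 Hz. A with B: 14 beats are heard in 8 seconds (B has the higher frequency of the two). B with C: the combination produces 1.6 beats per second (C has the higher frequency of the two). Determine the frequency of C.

760.55 Hz

A–B: Beat frequency = 14/8 = 1.75 Hz.
B is above A, so f_B = 757.2 + 1.75 = 758.95 Hz.
C is above B, so f_C = 758.95 + 1.6 = 760.55 Hz.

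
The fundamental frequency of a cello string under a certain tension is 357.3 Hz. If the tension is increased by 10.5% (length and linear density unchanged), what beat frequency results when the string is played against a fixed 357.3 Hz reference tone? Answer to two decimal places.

18.29 Hz

For a string, f ∝ √T, so the new frequency is 357.3·√1.105 = 375.5901 Hz.
f_beat = |375.5901 − 357.3| = 18.29 Hz.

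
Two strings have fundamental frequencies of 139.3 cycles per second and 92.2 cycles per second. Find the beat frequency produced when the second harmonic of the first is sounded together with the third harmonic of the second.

Second harmonic of the first: 2·139.3 = 278.6 Hz.
Third harmonic of the second: 3·92.2 = 276.6 Hz.
f_beat = |278.6 − 276.6| = 2.0 Hz.

2.0 Hz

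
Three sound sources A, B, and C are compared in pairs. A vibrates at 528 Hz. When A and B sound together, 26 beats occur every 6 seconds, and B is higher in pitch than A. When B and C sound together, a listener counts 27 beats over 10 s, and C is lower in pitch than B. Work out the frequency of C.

529.6333 Hz

A–B: Beat frequency = 26/6 = 4.3333 Hz.
B is above A, so f_B = 528 + 4.3333 = 532.3333 Hz.
B–C: Beat frequency = 27/10 = 2.7 Hz.
C is below B, so f_C = 532.3333 − 2.7 = 529.6333 Hz.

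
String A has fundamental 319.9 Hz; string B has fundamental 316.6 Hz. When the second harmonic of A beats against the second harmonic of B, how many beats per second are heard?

6.6 Hz

Second harmonic of the first: 2·319.9 = 639.8 Hz.
Second harmonic of the second: 2·316.6 = 633.2 Hz.
f_beat = |639.8 − 633.2| = 6.6 Hz.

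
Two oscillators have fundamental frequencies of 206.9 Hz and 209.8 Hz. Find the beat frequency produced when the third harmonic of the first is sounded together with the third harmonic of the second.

8.7 Hz

Third harmonic of the first: 3·206.9 = 620.7 Hz.
Third harmonic of the second: 3·209.8 = 629.4 Hz.
f_beat = |620.7 − 629.4| = 8.7 Hz.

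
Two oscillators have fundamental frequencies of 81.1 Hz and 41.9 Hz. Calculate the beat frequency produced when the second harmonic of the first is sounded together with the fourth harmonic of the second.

Second harmonic of the first: 2·81.1 = 162.2 Hz.
Fourth harmonic of the second: 4·41.9 = 167.6 Hz.
f_beat = |162.2 − 167.6| = 5.4 Hz.

5.4 Hz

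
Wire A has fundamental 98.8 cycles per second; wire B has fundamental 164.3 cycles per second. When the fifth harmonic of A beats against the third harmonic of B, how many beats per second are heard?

Fifth harmonic of the first: 5·98.8 = 494.0 Hz.
Third harmonic of the second: 3·164.3 = 492.9 Hz.
f_beat = |494.0 − 492.9| = 1.1 Hz.

1.1 Hz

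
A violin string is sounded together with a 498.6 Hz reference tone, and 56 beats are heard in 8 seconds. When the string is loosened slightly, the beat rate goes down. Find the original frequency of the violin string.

505.6 Hz

Beat frequency = 56/8 = 7 Hz.
|f − 498.6| = 7, so the violin string was at either 491.6 Hz or 505.6 Hz.
Reducing tension lowers a string's frequency; the adjustment lowers the violin string's frequency.
The beat rate fell, so the adjustment moved the violin string toward 498.6 Hz — it must have started above the reference.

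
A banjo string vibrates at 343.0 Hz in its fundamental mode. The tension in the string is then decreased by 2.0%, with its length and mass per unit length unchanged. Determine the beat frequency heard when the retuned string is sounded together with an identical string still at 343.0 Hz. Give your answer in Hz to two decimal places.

For a string, f ∝ √T, so the new frequency is 343.0·√0.980 = 339.5527 Hz.
f_beat = |339.5527 − 343.0| = 3.45 Hz.

3.45 Hz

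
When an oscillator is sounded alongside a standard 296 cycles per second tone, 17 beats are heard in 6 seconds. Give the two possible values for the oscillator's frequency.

293.1667 Hz or 298.8333 Hz

Beat frequency = 17/6 = 2.8333 Hz.
|f − 296| = 2.8333, so f = 296 ± 2.8333.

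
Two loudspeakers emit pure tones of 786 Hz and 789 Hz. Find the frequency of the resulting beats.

3 Hz

Beats arise from superposition of two nearby frequencies; the beat rate is |f₁ − f₂|.
|786 − 789| = 3 Hz.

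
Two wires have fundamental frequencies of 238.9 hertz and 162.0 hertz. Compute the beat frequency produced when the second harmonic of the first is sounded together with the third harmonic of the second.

8.2 Hz

Second harmonic of the first: 2·238.9 = 477.8 Hz.
Third harmonic of the second: 3·162.0 = 486.0 Hz.
f_beat = |477.8 − 486.0| = 8.2 Hz.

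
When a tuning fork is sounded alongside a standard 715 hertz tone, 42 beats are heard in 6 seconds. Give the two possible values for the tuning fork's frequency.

708 Hz or 722 Hz

Beat frequency = 42/6 = 7 Hz.
|f − 715| = 7, so f = 715 ± 7.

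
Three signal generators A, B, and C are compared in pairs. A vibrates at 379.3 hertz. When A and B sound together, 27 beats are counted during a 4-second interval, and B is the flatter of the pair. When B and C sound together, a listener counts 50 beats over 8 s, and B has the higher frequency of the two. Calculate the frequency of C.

A–B: Beat frequency = 27/4 = 6.75 Hz.
B is below A, so f_B = 379.3 − 6.75 = 372.55 Hz.
B–C: Beat frequency = 50/8 = 6.25 Hz.
C is below B, so f_C = 372.55 − 6.25 = 366.3 Hz.

366.3 Hz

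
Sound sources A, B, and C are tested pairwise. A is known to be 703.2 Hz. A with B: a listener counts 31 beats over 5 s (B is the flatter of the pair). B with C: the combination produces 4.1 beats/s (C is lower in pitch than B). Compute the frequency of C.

A–B: Beat frequency = 31/5 = 6.2 Hz.
B is below A, so f_B = 703.2 − 6.2 = 697 Hz.
C is below B, so f_C = 697 − 4.1 = 692.9 Hz.

692.9 Hz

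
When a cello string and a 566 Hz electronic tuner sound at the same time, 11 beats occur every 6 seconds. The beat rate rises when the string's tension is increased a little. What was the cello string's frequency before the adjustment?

Beat frequency = 11/6 = 1.8333 Hz.
|f − 566| = 1.8333, so the cello string was at either 564.1667 Hz or 567.8333 Hz.
Higher tension means higher frequency; the adjustment raises the cello string's frequency.
The beat rate rose, so the adjustment moved the cello string further from 566 Hz — it was already above the reference.

567.8333 Hz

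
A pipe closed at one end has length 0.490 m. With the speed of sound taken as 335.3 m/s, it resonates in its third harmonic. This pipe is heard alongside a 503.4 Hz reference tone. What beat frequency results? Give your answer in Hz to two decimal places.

9.81 Hz

Closed pipe (odd harmonics): f_n = n·v/(4L) = 3·335.3/(4·0.490) = 513.2143 Hz.
f_beat = |513.2143 − 503.4| = 9.81 Hz.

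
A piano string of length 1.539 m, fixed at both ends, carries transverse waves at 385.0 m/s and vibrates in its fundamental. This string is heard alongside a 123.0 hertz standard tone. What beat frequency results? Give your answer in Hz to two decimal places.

For a string fixed at both ends, f_n = n·v/(2L) = 1·385.0/(2·1.539) = 125.0812 Hz.
f_beat = |125.0812 − 123.0| = 2.08 Hz.

2.08 Hz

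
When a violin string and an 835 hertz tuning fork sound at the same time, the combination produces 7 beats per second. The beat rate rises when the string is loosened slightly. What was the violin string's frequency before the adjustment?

828 Hz

|f − 835| = 7, so the violin string was at either 828 Hz or 842 Hz.
Reducing tension lowers a string's frequency; the adjustment lowers the violin string's frequency.
The beat rate rose, so the adjustment moved the violin string further from 835 Hz — it was already below the reference.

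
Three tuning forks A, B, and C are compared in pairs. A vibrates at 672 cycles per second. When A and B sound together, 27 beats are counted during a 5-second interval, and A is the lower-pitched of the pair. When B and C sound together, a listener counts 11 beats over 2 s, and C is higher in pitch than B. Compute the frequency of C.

A–B: Beat frequency = 27/5 = 5.4 Hz.
B is above A, so f_B = 672 + 5.4 = 677.4 Hz.
B–C: Beat frequency = 11/2 = 5.5 Hz.
C is above B, so f_C = 677.4 + 5.5 = 682.9 Hz.

682.9 Hz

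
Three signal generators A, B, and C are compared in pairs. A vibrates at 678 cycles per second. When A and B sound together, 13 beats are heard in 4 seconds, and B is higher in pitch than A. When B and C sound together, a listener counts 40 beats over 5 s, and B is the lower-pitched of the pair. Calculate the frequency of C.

A–B: Beat frequency = 13/4 = 3.25 Hz.
B is above A, so f_B = 678 + 3.25 = 681.25 Hz.
B–C: Beat frequency = 40/5 = 8 Hz.
C is above B, so f_C = 681.25 + 8 = 689.25 Hz.

689.25 Hz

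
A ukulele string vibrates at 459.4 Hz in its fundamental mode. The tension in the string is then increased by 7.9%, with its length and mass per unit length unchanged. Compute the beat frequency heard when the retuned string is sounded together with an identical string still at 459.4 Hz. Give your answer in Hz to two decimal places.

17.80 Hz

For a string, f ∝ √T, so the new frequency is 459.4·√1.079 = 477.2014 Hz.
f_beat = |477.2014 − 459.4| = 17.80 Hz.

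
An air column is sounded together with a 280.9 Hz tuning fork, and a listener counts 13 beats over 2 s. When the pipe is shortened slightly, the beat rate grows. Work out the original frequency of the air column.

Beat frequency = 13/2 = 6.5 Hz.
|f − 280.9| = 6.5, so the air column was at either 274.4 Hz or 287.4 Hz.
A shorter pipe has a higher fundamental; the adjustment raises the air column's frequency.
The beat rate rose, so the adjustment moved the air column further from 280.9 Hz — it was already above the reference.

287.4 Hz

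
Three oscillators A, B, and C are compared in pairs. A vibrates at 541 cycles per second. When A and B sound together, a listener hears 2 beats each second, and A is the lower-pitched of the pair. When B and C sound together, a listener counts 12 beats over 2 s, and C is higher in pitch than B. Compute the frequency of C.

B is above A, so f_B = 541 + 2 = 543 Hz.
B–C: Beat frequency = 12/2 = 6 Hz.
C is above B, so f_C = 543 + 6 = 549 Hz.

549 Hz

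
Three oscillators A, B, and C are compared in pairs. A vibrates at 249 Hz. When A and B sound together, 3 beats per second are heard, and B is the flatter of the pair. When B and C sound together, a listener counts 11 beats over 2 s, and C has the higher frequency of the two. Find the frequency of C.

B is below A, so f_B = 249 − 3 = 246 Hz.
B–C: Beat frequency = 11/2 = 5.5 Hz.
C is above B, so f_C = 246 + 5.5 = 251.5 Hz.

251.5 Hz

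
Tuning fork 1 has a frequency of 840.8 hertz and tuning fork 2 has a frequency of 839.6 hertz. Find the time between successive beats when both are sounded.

0.833 s

f_beat = |840.8 − 839.6| = 1.2 Hz.
Beat period T = 1 / f_beat = 1 / 1.2 s.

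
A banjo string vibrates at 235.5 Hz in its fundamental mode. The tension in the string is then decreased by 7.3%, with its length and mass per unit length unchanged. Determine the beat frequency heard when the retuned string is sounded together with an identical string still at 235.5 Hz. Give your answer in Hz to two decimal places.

For a string, f ∝ √T, so the new frequency is 235.5·√0.927 = 226.7414 Hz.
f_beat = |226.7414 − 235.5| = 8.76 Hz.

8.76 Hz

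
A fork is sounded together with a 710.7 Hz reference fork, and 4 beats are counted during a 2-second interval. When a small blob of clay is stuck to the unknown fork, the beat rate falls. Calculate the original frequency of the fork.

712.7 Hz

Beat frequency = 4/2 = 2 Hz.
|f − 710.7| = 2, so the fork was at either 708.7 Hz or 712.7 Hz.
Adding mass to a fork lowers its frequency; the adjustment lowers the fork's frequency.
The beat rate fell, so the adjustment moved the fork toward 710.7 Hz — it must have started above the reference.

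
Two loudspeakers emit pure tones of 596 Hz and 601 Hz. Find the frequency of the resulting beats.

f_beat = |f₁ − f₂|.
|596 − 601| = 5 Hz.

5 Hz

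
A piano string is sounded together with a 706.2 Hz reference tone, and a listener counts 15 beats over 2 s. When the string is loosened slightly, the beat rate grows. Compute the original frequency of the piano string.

Beat frequency = 15/2 = 7.5 Hz.
|f − 706.2| = 7.5, so the piano string was at either 698.7 Hz or 713.7 Hz.
Reducing tension lowers a string's frequency; the adjustment lowers the piano string's frequency.
The beat rate rose, so the adjustment moved the piano string further from 706.2 Hz — it was already below the reference.

698.7 Hz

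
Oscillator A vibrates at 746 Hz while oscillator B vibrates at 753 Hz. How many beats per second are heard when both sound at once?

7 Hz

f_beat = |f₁ − f₂|.
|746 − 753| = 7 Hz.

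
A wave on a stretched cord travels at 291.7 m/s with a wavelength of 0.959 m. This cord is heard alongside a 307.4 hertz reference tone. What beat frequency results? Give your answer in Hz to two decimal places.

Source frequency f = v/λ = 291.7/0.959 = 304.1710 Hz.
f_beat = |304.1710 − 307.4| = 3.23 Hz.

3.23 Hz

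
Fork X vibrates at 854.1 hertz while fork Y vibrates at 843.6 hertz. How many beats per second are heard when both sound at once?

The beat frequency equals the magnitude of the frequency difference.
|854.1 − 843.6| = 10.5 Hz.

10.5 Hz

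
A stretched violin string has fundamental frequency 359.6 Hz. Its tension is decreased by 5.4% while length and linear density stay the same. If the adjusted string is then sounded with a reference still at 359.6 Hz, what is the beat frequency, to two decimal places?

9.84 Hz

For a string, f ∝ √T, so the new frequency is 359.6·√0.946 = 349.7561 Hz.
f_beat = |349.7561 − 359.6| = 9.84 Hz.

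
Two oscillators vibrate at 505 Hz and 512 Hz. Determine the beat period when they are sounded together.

f_beat = |505 − 512| = 7 Hz.
Beat period T = 1 / f_beat = 1 / 7 s.

0.143 s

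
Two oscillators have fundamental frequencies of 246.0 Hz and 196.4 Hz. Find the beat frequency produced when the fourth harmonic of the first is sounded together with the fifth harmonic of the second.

2.0 Hz

Fourth harmonic of the first: 4·246.0 = 984.0 Hz.
Fifth harmonic of the second: 5·196.4 = 982.0 Hz.
f_beat = |984.0 − 982.0| = 2.0 Hz.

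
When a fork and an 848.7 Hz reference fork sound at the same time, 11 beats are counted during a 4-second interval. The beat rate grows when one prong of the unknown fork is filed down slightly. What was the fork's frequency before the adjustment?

Beat frequency = 11/4 = 2.75 Hz.
|f − 848.7| = 2.75, so the fork was at either 845.95 Hz or 851.45 Hz.
Filing a prong removes mass and raises the fork's frequency; the adjustment raises the fork's frequency.
The beat rate rose, so the adjustment moved the fork further from 848.7 Hz — it was already above the reference.

851.45 Hz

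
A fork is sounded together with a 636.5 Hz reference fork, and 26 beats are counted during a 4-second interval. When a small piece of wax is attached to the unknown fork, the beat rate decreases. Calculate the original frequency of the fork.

643 Hz

Beat frequency = 26/4 = 6.5 Hz.
|f − 636.5| = 6.5, so the fork was at either 630 Hz or 643 Hz.
Loading a fork with wax lowers its frequency; the adjustment lowers the fork's frequency.
The beat rate fell, so the adjustment moved the fork toward 636.5 Hz — it must have started above the reference.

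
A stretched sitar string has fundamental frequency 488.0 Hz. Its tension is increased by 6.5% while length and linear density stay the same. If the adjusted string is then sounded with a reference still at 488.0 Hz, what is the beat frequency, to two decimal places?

15.61 Hz

For a string, f ∝ √T, so the new frequency is 488.0·√1.065 = 503.6103 Hz.
f_beat = |503.6103 − 488.0| = 15.61 Hz.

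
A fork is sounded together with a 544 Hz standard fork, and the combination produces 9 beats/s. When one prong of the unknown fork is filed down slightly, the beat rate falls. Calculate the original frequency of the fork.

535 Hz

|f − 544| = 9, so the fork was at either 535 Hz or 553 Hz.
Filing a prong removes mass and raises the fork's frequency; the adjustment raises the fork's frequency.
The beat rate fell, so the adjustment moved the fork toward 544 Hz — it must have started below the reference.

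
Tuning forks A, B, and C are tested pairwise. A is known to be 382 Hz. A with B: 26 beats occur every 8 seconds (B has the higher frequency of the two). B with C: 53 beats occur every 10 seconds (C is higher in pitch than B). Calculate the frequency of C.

390.55 Hz

A–B: Beat frequency = 26/8 = 3.25 Hz.
B is above A, so f_B = 382 + 3.25 = 385.25 Hz.
B–C: Beat frequency = 53/10 = 5.3 Hz.
C is above B, so f_C = 385.25 + 5.3 = 390.55 Hz.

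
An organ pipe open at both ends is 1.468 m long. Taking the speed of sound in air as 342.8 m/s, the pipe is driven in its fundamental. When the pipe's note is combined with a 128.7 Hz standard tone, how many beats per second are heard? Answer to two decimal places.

11.94 Hz

Open pipe: f_n = n·v/(2L) = 1·342.8/(2·1.468) = 116.7575 Hz.
f_beat = |116.7575 − 128.7| = 11.94 Hz.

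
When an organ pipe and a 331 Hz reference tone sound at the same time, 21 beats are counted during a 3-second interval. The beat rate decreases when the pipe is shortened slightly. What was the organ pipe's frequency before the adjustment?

Beat frequency = 21/3 = 7 Hz.
|f − 331| = 7, so the organ pipe was at either 324 Hz or 338 Hz.
A shorter pipe has a higher fundamental; the adjustment raises the organ pipe's frequency.
The beat rate fell, so the adjustment moved the organ pipe toward 331 Hz — it must have started below the reference.

324 Hz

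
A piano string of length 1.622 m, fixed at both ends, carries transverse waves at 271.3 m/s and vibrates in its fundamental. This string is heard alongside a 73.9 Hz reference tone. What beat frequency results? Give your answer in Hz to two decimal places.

9.73 Hz

For a string fixed at both ends, f_n = n·v/(2L) = 1·271.3/(2·1.622) = 83.6313 Hz.
f_beat = |83.6313 − 73.9| = 9.73 Hz.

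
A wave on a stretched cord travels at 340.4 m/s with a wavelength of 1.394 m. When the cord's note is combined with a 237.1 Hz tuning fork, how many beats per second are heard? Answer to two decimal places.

Source frequency f = v/λ = 340.4/1.394 = 244.1894 Hz.
f_beat = |244.1894 − 237.1| = 7.09 Hz.

7.09 Hz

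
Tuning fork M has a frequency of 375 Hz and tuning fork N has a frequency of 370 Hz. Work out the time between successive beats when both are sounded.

0.200 s

f_beat = |375 − 370| = 5 Hz.
Beat period T = 1 / f_beat = 1 / 5 s.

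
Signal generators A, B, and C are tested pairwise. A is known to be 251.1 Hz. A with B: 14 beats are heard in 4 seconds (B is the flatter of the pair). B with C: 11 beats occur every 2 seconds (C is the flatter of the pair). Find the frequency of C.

242.1 Hz

A–B: Beat frequency = 14/4 = 3.5 Hz.
B is below A, so f_B = 251.1 − 3.5 = 247.6 Hz.
B–C: Beat frequency = 11/2 = 5.5 Hz.
C is below B, so f_C = 247.6 − 5.5 = 242.1 Hz.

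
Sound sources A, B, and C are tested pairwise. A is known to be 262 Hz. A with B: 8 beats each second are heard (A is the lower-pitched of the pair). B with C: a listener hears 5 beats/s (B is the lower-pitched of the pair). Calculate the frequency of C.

275 Hz

B is above A, so f_B = 262 + 8 = 270 Hz.
C is above B, so f_C = 270 + 5 = 275 Hz.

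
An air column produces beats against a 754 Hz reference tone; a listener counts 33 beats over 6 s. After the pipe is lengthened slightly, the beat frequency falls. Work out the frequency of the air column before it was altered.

759.5 Hz

Beat frequency = 33/6 = 5.5 Hz.
|f − 754| = 5.5, so the air column was at either 748.5 Hz or 759.5 Hz.
A longer pipe has a lower fundamental; the adjustment lowers the air column's frequency.
The beat rate fell, so the adjustment moved the air column toward 754 Hz — it must have started above the reference.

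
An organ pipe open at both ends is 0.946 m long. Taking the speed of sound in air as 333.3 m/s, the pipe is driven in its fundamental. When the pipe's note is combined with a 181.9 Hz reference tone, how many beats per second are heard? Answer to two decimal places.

5.74 Hz

Open pipe: f_n = n·v/(2L) = 1·333.3/(2·0.946) = 176.1628 Hz.
f_beat = |176.1628 − 181.9| = 5.74 Hz.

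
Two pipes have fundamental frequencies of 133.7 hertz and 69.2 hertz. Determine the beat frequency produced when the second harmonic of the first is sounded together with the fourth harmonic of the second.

9.4 Hz

Second harmonic of the first: 2·133.7 = 267.4 Hz.
Fourth harmonic of the second: 4·69.2 = 276.8 Hz.
f_beat = |267.4 − 276.8| = 9.4 Hz.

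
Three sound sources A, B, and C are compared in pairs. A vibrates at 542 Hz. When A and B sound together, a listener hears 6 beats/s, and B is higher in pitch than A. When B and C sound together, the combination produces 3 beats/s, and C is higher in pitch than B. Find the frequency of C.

551 Hz

B is above A, so f_B = 542 + 6 = 548 Hz.
C is above B, so f_C = 548 + 3 = 551 Hz.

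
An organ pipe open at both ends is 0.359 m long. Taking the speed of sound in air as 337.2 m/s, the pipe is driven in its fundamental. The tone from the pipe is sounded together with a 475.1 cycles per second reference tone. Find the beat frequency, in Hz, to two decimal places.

5.46 Hz

Open pipe: f_n = n·v/(2L) = 1·337.2/(2·0.359) = 469.6379 Hz.
f_beat = |469.6379 − 475.1| = 5.46 Hz.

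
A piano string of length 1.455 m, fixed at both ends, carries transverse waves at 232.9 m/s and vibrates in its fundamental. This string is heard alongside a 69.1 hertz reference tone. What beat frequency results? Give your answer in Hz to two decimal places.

10.93 Hz

For a string fixed at both ends, f_n = n·v/(2L) = 1·232.9/(2·1.455) = 80.0344 Hz.
f_beat = |80.0344 − 69.1| = 10.93 Hz.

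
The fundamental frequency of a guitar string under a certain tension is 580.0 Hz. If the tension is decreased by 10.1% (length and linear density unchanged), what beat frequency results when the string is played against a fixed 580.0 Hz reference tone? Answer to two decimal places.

30.07 Hz

For a string, f ∝ √T, so the new frequency is 580.0·√0.899 = 549.9305 Hz.
f_beat = |549.9305 − 580.0| = 30.07 Hz.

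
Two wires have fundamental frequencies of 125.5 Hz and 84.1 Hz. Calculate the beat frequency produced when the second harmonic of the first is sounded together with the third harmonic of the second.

Second harmonic of the first: 2·125.5 = 251.0 Hz.
Third harmonic of the second: 3·84.1 = 252.3 Hz.
f_beat = |251.0 − 252.3| = 1.3 Hz.

1.3 Hz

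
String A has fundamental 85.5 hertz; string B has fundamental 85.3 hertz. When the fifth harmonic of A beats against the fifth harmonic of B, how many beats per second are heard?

1.0 Hz

Fifth harmonic of the first: 5·85.5 = 427.5 Hz.
Fifth harmonic of the second: 5·85.3 = 426.5 Hz.
f_beat = |427.5 − 426.5| = 1.0 Hz.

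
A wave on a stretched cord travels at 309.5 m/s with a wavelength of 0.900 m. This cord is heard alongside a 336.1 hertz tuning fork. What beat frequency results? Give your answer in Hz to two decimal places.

7.79 Hz

Source frequency f = v/λ = 309.5/0.900 = 343.8889 Hz.
f_beat = |343.8889 − 336.1| = 7.79 Hz.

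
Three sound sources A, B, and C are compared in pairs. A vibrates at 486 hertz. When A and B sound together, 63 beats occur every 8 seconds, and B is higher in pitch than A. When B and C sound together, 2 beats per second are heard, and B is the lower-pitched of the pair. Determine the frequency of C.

495.875 Hz

A–B: Beat frequency = 63/8 = 7.875 Hz.
B is above A, so f_B = 486 + 7.875 = 493.875 Hz.
C is above B, so f_C = 493.875 + 2 = 495.875 Hz.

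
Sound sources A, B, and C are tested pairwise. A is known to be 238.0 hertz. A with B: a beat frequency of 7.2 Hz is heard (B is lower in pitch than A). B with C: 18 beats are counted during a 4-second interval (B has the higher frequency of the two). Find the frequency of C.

B is below A, so f_B = 238.0 − 7.2 = 230.8 Hz.
B–C: Beat frequency = 18/4 = 4.5 Hz.
C is below B, so f_C = 230.8 − 4.5 = 226.3 Hz.

226.3 Hz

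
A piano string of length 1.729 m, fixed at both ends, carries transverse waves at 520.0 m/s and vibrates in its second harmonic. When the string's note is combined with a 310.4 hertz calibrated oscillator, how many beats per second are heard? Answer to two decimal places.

For a string fixed at both ends, f_n = n·v/(2L) = 2·520.0/(2·1.729) = 300.7519 Hz.
f_beat = |300.7519 − 310.4| = 9.65 Hz.

9.65 Hz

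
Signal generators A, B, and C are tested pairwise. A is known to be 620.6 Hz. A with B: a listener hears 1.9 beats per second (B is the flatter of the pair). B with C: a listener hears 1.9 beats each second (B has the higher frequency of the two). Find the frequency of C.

B is below A, so f_B = 620.6 − 1.9 = 618.7 Hz.
C is below B, so f_C = 618.7 − 1.9 = 616.8 Hz.

616.8 Hz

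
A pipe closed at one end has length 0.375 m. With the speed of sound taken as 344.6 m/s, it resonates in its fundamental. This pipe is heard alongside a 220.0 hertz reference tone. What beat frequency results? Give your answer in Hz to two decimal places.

Closed pipe (odd harmonics): f_n = n·v/(4L) = 1·344.6/(4·0.375) = 229.7333 Hz.
f_beat = |229.7333 − 220.0| = 9.73 Hz.

9.73 Hz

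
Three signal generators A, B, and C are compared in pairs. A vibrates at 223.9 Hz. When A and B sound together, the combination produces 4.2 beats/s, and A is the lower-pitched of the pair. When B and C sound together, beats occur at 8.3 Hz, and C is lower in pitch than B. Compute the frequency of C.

219.8 Hz

B is above A, so f_B = 223.9 + 4.2 = 228.1 Hz.
C is below B, so f_C = 228.1 − 8.3 = 219.8 Hz.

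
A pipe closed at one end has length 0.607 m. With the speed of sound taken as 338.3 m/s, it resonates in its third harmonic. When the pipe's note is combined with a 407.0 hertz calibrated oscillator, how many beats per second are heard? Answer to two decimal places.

11.00 Hz

Closed pipe (odd harmonics): f_n = n·v/(4L) = 3·338.3/(4·0.607) = 417.9984 Hz.
f_beat = |417.9984 − 407.0| = 11.00 Hz.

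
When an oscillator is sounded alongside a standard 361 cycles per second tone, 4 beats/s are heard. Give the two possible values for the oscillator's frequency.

|f − 361| = 4, so f = 361 ± 4.

357 Hz or 365 Hz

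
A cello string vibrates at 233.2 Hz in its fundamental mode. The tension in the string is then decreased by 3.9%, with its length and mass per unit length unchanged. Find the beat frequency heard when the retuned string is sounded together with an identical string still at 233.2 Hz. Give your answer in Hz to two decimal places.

4.59 Hz

For a string, f ∝ √T, so the new frequency is 233.2·√0.961 = 228.6074 Hz.
f_beat = |228.6074 − 233.2| = 4.59 Hz.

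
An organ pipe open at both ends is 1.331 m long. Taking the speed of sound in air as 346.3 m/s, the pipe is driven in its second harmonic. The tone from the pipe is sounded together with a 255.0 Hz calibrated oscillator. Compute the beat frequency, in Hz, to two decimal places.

5.18 Hz

Open pipe: f_n = n·v/(2L) = 2·346.3/(2·1.331) = 260.1803 Hz.
f_beat = |260.1803 − 255.0| = 5.18 Hz.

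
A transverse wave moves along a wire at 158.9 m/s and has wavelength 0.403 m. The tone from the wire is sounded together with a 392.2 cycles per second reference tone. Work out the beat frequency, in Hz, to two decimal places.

Source frequency f = v/λ = 158.9/0.403 = 394.2928 Hz.
f_beat = |394.2928 − 392.2| = 2.09 Hz.

2.09 Hz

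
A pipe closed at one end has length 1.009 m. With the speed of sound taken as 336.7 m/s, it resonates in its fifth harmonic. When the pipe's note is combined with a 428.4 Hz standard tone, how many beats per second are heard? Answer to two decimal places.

11.28 Hz

Closed pipe (odd harmonics): f_n = n·v/(4L) = 5·336.7/(4·1.009) = 417.1209 Hz.
f_beat = |417.1209 − 428.4| = 11.28 Hz.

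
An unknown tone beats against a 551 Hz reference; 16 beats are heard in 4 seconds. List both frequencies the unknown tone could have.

Beat frequency = 16/4 = 4 Hz.
|f − 551| = 4, so f = 551 ± 4.

547 Hz or 555 Hz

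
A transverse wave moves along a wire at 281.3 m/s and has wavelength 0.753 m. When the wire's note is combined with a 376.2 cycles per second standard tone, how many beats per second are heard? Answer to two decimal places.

2.63 Hz

Source frequency f = v/λ = 281.3/0.753 = 373.5724 Hz.
f_beat = |373.5724 − 376.2| = 2.63 Hz.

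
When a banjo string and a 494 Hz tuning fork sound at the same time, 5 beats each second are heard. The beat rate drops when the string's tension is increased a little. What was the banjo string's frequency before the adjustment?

489 Hz

|f − 494| = 5, so the banjo string was at either 489 Hz or 499 Hz.
Higher tension means higher frequency; the adjustment raises the banjo string's frequency.
The beat rate fell, so the adjustment moved the banjo string toward 494 Hz — it must have started below the reference.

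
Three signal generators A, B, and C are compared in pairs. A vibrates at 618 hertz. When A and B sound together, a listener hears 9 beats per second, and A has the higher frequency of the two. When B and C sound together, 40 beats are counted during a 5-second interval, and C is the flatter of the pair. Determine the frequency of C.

B is below A, so f_B = 618 − 9 = 609 Hz.
B–C: Beat frequency = 40/5 = 8 Hz.
C is below B, so f_C = 609 − 8 = 601 Hz.

601 Hz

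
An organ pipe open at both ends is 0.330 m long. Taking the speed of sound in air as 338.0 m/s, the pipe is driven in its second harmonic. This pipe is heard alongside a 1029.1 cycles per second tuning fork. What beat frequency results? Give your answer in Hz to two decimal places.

4.86 Hz

Open pipe: f_n = n·v/(2L) = 2·338.0/(2·0.330) = 1024.2424 Hz.
f_beat = |1024.2424 − 1029.1| = 4.86 Hz.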